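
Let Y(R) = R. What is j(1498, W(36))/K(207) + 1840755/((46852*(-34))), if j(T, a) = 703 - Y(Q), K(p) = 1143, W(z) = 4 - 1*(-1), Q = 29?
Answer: -1030322533/1820762424 ≈ -0.56587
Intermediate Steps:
W(z) = 5 (W(z) = 4 + 1 = 5)
j(T, a) = 674 (j(T, a) = 703 - 1*29 = 703 - 29 = 674)
j(1498, W(36))/K(207) + 1840755/((46852*(-34))) = 674/1143 + 1840755/((46852*(-34))) = 674*(1/1143) + 1840755/(-1592968) = 674/1143 + 1840755*(-1/1592968) = 674/1143 - 1840755/1592968 = -1030322533/1820762424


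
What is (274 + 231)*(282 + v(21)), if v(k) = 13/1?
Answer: 148975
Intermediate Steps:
v(k) = 13 (v(k) = 13*1 = 13)
(274 + 231)*(282 + v(21)) = (274 + 231)*(282 + 13) = 505*295 = 148975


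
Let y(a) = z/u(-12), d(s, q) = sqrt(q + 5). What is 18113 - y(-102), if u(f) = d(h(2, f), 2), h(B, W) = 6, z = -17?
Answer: 18113 + 17*sqrt(7)/7 ≈ 18119.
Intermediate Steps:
d(s, q) = sqrt(5 + q)
u(f) = sqrt(7) (u(f) = sqrt(5 + 2) = sqrt(7))
y(a) = -17*sqrt(7)/7
18113 - y(-102) = 18113 - (-17)*sqrt(7)/7 = 18113 + 17*sqrt(7)/7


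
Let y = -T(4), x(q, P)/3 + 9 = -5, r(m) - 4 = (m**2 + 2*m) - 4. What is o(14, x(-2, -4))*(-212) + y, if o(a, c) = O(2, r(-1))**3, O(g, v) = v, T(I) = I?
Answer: 208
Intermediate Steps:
r(m) = m**2 + 2*m (r(m) = 4 + ((m**2 + 2*m) - 4) = 4 + (-4 + m**2 + 2*m) = m**2 + 2*m)
x(q, P) = -42 (x(q, P) = -27 + 3*(-5) = -27 - 15 = -42)
o(a, c) = -1 (o(a, c) = (-(2 - 1))**3 = (-1*1)**3 = (-1)**3 = -1)
y = -4 (y = -1*4 = -4)
o(14, x(-2, -4))*(-212) + y = -1*(-212) - 4 = 212 - 4 = 208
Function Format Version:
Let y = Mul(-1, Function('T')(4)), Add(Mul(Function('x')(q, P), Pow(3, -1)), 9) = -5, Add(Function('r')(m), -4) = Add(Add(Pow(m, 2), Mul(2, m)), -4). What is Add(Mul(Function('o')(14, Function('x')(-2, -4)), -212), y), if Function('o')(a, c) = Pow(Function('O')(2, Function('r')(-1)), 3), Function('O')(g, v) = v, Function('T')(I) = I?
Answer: 208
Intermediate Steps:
Function('r')(m) = Add(Pow(m, 2), Mul(2, m)) (Function('r')(m) = Add(4, Add(Add(Pow(m, 2), Mul(2, m)), -4)) = Add(4, Add(-4, Pow(m, 2), Mul(2, m))) = Add(Pow(m, 2), Mul(2, m)))
Function('x')(q, P) = -42 (Function('x')(q, P) = Add(-27, Mul(3, -5)) = Add(-27, -15) = -42)
Function('o')(a, c) = -1 (Function('o')(a, c) = Pow(Mul(-1, Add(2, -1)), 3) = Pow(Mul(-1, 1), 3) = Pow(-1, 3) = -1)
y = -4 (y = Mul(-1, 4) = -4)
Add(Mul(Function('o')(14, Function('x')(-2, -4)), -212), y) = Add(Mul(-1, -212), -4) = Add(212, -4) = 208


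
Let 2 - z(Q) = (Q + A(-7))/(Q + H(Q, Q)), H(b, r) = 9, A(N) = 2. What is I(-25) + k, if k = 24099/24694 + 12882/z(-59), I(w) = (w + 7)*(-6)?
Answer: 16021120593/1061842 ≈ 15088.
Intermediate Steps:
I(w) = -42 - 6*w (I(w) = (7 + w)*(-6) = -42 - 6*w)
z(Q) = 2 - (2 + Q)/(9 + Q) (z(Q) = 2 - (Q + 2)/(Q + 9) = 2 - (2 + Q)/(9 + Q))
k = 15906441657/1061842 (k = 24099/24694 + 12882/(((16 - 59)/(9 - 59))) = 24099*(1/24694) + 12882/((-43/(-50))) = 24099/24694 + 12882/((-1/50*(-43))) = 24099/24694 + 12882/(43/50) = 24099/24694 + 12882*(50/43) = 24099/24694 + 644100/43 = 15906441657/1061842 ≈ 14980.)
I(-25) + k = (-42 - 6*(-25)) + 15906441657/1061842 = (-42 + 150) + 15906441657/1061842 = 108 + 15906441657/1061842 = 16021120593/1061842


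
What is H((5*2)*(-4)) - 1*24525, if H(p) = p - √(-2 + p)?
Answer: -24565 - I*√42 ≈ -24565.0 - 6.4807*I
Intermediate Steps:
H((5*2)*(-4)) - 1*24525 = ((5*2)*(-4) - √(-2 + (5*2)*(-4))) - 1*24525 = (10*(-4) - √(-2 + 10*(-4))) - 24525 = (-40 - √(-2 - 40)) - 24525 = (-40 - √(-42)) - 24525 = (-40 - I*√42) - 24525 = -24565 - I*√42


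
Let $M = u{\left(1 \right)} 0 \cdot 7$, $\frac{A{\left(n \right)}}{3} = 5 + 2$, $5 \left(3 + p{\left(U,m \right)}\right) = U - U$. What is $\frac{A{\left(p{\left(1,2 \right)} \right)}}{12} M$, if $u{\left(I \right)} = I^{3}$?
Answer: $0$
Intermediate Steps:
$p{\left(U,m \right)} = -3$ ($p{\left(U,m \right)} = -3 + \frac{U - U}{5} = -3 + \frac{1}{5} \cdot 0 = -3 + 0 = -3$)
$A{\left(n \right)} = 21$ ($A{\left(n \right)} = 3 \left(5 + 2\right) = 3 \cdot 7 = 21$)
$M = 0$ ($M = 1^{3} \cdot 0 \cdot 7 = 1 \cdot 0 \cdot 7 = 0 \cdot 7 = 0$)
$\frac{A{\left(p{\left(1,2 \right)} \right)}}{12} M = \frac{21}{12} \cdot 0 = 21 \cdot \frac{1}{12} \cdot 0 = \frac{7}{4} \cdot 0 = 0$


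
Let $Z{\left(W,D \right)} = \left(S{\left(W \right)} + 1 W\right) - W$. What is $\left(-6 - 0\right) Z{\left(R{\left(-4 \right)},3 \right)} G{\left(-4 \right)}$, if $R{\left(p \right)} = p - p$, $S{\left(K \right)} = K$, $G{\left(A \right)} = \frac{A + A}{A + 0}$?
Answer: $0$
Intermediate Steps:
$G{\left(A \right)} = 2$ ($G{\left(A \right)} = \frac{2 A}{A} = 2$)
$R{\left(p \right)} = 0$
$Z{\left(W,D \right)} = W$ ($Z{\left(W,D \right)} = \left(W + 1 W\right) - W = \left(W + W\right) - W = 2 W - W = W$)
$\left(-6 - 0\right) Z{\left(R{\left(-4 \right)},3 \right)} G{\left(-4 \right)} = \left(-6 - 0\right) 0 \cdot 2 = \left(-6 + 0\right) 0 \cdot 2 = \left(-6\right) 0 \cdot 2 = 0 \cdot 2 = 0$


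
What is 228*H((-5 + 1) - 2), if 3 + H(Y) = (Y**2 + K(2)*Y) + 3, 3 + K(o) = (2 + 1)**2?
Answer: 0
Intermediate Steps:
K(o) = 6 (K(o) = -3 + (2 + 1)**2 = -3 + 3**2 = -3 + 9 = 6)
H(Y) = Y**2 + 6*Y (H(Y) = -3 + ((Y**2 + 6*Y) + 3) = -3 + (3 + Y**2 + 6*Y) = Y**2 + 6*Y)
228*H((-5 + 1) - 2) = 228*(((-5 + 1) - 2)*(6 + ((-5 + 1) - 2))) = 228*((-4 - 2)*(6 + (-4 - 2))) = 228*(-6*(6 - 6)) = 228*(-6*0) = 228*0 = 0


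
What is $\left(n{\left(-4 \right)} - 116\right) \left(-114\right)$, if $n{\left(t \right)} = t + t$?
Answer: $14136$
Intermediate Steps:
$n{\left(t \right)} = 2 t$
$\left(n{\left(-4 \right)} - 116\right) \left(-114\right) = \left(2 \left(-4\right) - 116\right) \left(-114\right) = \left(-8 - 116\right) \left(-114\right) = \left(-124\right) \left(-114\right) = 14136$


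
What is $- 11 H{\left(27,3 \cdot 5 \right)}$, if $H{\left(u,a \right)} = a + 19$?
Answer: $-374$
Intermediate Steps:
$H{\left(u,a \right)} = 19 + a$
$- 11 H{\left(27,3 \cdot 5 \right)} = - 11 \left(19 + 3 \cdot 5\right) = - 11 \left(19 + 15\right) = \left(-11\right) 34 = -374$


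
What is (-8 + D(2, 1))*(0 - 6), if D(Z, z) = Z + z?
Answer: 30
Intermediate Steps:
(-8 + D(2, 1))*(0 - 6) = (-8 + (2 + 1))*(0 - 6) = (-8 + 3)*(-6) = -5*(-6) = 30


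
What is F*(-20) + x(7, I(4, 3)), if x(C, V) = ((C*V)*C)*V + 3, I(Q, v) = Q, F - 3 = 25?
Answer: 227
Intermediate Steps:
F = 28 (F = 3 + 25 = 28)
x(C, V) = 3 + C²*V² (x(C, V) = (V*C²)*V + 3 = C²*V² + 3 = 3 + C²*V²)
F*(-20) + x(7, I(4, 3)) = 28*(-20) + (3 + 7²*4²) = -560 + (3 + 49*16) = -560 + (3 + 784) = -560 + 787 = 227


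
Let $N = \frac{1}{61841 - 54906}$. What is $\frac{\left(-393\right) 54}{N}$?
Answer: $-147174570$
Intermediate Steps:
$N = \frac{1}{6935} \approx 0.0001442$
$\frac{\left(-393\right) 54}{N} = \left(-393\right) 54 \frac{1}{\frac{1}{6935}} = \left(-21222\right) 6935 = -147174570$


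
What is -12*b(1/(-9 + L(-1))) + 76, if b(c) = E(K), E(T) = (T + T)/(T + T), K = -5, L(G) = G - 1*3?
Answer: 64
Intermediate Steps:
L(G) = -3 + G (L(G) = G - 3 = -3 + G)
E(T) = 1 (E(T) = (2*T)/((2*T)) = (2*T)*(1/(2*T)) = 1)
b(c) = 1
-12*b(1/(-9 + L(-1))) + 76 = -12*1 + 76 = -12 + 76 = 64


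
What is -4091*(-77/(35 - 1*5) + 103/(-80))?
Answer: 756835/48 ≈ 15767.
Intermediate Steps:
-4091*(-77/(35 - 1*5) + 103/(-80)) = -4091*(-77/(35 - 5) + 103*(-1/80)) = -4091*(-77/30 - 103/80) = -4091*(-185/48) = 756835/48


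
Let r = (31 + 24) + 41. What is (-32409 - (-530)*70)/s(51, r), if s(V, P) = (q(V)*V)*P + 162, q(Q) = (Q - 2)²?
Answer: 4691/11755458 ≈ 0.00039905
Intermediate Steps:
r = 96 (r = 55 + 41 = 96)
q(Q) = (-2 + Q)²
s(V, P) = 162 + P*V*(-2 + V)² (s(V, P) = ((-2 + V)²*V)*P + 162 = (V*(-2 + V)²)*P + 162 = P*V*(-2 + V)² + 162 = 162 + P*V*(-2 + V)²)
(-32409 - (-530)*70)/s(51, r) = (-32409 - (-530)*70)/(162 + 96*51*(-2 + 51)²) = (-32409 - 1*(-37100))/(162 + 96*51*49²) = (-32409 + 37100)/(162 + 96*51*2401) = 4691/(162 + 11755296) = 4691/11755458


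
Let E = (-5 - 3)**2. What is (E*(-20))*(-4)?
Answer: 5120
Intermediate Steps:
E = 64 (E = (-8)**2 = 64)
(E*(-20))*(-4) = (64*(-20))*(-4) = -1280*(-4) = 5120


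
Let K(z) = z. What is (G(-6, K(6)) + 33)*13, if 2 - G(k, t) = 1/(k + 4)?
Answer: 923/2 ≈ 461.50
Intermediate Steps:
G(k, t) = 2 - 1/(4 + k) (G(k, t) = 2 - 1/(k + 4) = 2 - 1/(4 + k))
(G(-6, K(6)) + 33)*13 = ((7 + 2*(-6))/(4 - 6) + 33)*13 = ((7 - 12)/(-2) + 33)*13 = (-½*(-5) + 33)*13 = (5/2 + 33)*13 = (71/2)*13 = 923/2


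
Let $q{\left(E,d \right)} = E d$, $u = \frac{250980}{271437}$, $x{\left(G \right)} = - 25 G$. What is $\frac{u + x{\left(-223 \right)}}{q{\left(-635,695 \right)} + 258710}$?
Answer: $- \frac{100900817}{3304564517} \approx -0.030534$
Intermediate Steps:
$u = \frac{83660}{90479}$ ($u = 250980 \cdot \frac{1}{271437} = \frac{83660}{90479} \approx 0.92463$)
$\frac{u + x{\left(-223 \right)}}{q{\left(-635,695 \right)} + 258710} = \frac{\frac{83660}{90479} - -5575}{\left(-635\right) 695 + 258710} = \frac{\frac{83660}{90479} + 5575}{-441325 + 258710} = \frac{504504085}{90479 \left(-182615\right)} = \frac{504504085}{90479} \left(- \frac{1}{182615}\right) = - \frac{100900817}{3304564517}$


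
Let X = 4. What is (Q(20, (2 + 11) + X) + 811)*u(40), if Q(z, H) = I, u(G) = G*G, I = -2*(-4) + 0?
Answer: 1310400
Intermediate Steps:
I = 8 (I = 8 + 0 = 8)
u(G) = G**2
Q(z, H) = 8
(Q(20, (2 + 11) + X) + 811)*u(40) = (8 + 811)*40**2 = 819*1600 = 1310400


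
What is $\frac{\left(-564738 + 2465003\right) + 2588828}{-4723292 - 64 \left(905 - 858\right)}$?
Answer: $- \frac{4489093}{4726300} \approx -0.94981$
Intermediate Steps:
$\frac{\left(-564738 + 2465003\right) + 2588828}{-4723292 - 64 \left(905 - 858\right)} = \frac{1900265 + 2588828}{-4723292 - 3008} = \frac{4489093}{-4723292 - 3008} = \frac{4489093}{-4726300} = 4489093 \left(- \frac{1}{4726300}\right) = - \frac{4489093}{4726300}$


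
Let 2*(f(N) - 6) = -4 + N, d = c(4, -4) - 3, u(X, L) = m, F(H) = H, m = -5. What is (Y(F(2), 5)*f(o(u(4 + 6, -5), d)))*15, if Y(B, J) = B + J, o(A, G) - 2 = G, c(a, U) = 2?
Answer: 945/2 ≈ 472.50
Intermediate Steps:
u(X, L) = -5
d = -1 (d = 2 - 3 = -1)
o(A, G) = 2 + G
f(N) = 4 + N/2 (f(N) = 6 + (-4 + N)/2 = 6 + (-2 + N/2) = 4 + N/2)
(Y(F(2), 5)*f(o(u(4 + 6, -5), d)))*15 = ((2 + 5)*(4 + (2 - 1)/2))*15 = (7*(4 + (½)*1))*15 = (7*(4 + ½))*15 = (7*(9/2))*15 = (63/2)*15 = 945/2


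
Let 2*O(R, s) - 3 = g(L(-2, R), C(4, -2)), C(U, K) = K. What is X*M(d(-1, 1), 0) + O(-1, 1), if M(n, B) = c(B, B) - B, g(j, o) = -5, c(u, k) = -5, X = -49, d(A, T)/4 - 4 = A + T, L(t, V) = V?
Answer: 244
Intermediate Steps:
d(A, T) = 16 + 4*A + 4*T (d(A, T) = 16 + 4*(A + T) = 16 + (4*A + 4*T) = 16 + 4*A + 4*T)
O(R, s) = -1 (O(R, s) = 3/2 + (½)*(-5) = 3/2 - 5/2 = -1)
M(n, B) = -5 - B
X*M(d(-1, 1), 0) + O(-1, 1) = -49*(-5 - 1*0) - 1 = -49*(-5 + 0) - 1 = -49*(-5) - 1 = 245 - 1 = 244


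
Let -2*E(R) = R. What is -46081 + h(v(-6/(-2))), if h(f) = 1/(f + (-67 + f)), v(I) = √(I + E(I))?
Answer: -206581190/4483 - √6/4483 ≈ -46081.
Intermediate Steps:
E(R) = -R/2
v(I) = √2*√I/2 (v(I) = √(I - I/2) = √(I/2) = √2*√I/2)
h(f) = 1/(-67 + 2*f)
-46081 + h(v(-6/(-2))) = -46081 + 1/(-67 + 2*(√2*√(-6/(-2))/2)) = -46081 + 1/(-67 + 2*(√2*√(-6*(-½))/2)) = -46081 + 1/(-67 + 2*(√2*√3/2)) = -46081 + 1/(-67 + 2*(√6/2)) = -46081 + 1/(-67 + √6)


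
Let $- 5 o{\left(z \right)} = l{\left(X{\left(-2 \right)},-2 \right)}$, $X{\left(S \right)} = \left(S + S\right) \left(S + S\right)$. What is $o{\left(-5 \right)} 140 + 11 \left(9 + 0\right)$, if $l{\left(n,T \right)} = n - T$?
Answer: $-405$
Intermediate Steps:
$X{\left(S \right)} = 4 S^{2}$ ($X{\left(S \right)} = 2 S 2 S = 4 S^{2}$)
$o{\left(z \right)} = - \frac{18}{5}$ ($o{\left(z \right)} = - \frac{4 \left(-2\right)^{2} - -2}{5} = - \frac{4 \cdot 4 + 2}{5} = - \frac{16 + 2}{5} = \left(- \frac{1}{5}\right) 18 = - \frac{18}{5}$)
$o{\left(-5 \right)} 140 + 11 \left(9 + 0\right) = \left(- \frac{18}{5}\right) 140 + 11 \left(9 + 0\right) = -504 + 11 \cdot 9 = -504 + 99 = -405$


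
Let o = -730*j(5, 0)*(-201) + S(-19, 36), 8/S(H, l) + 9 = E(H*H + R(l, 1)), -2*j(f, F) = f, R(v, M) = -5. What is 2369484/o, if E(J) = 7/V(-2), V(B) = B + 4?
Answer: -26064324/4035091 ≈ -6.4594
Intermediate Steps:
V(B) = 4 + B
j(f, F) = -f/2
E(J) = 7/2 (E(J) = 7/(4 - 2) = 7/2)
S(H, l) = -16/11 (S(H, l) = 8/(-9 + 7/2) = 8/(-11/2) = 8*(-2/11) = -16/11)
o = -4035091/11 (o = -730*(-½*5)*(-201) - 16/11 = -(-1825)*(-201) - 16/11 = -730*1005/2 - 16/11 = -366825 - 16/11 = -4035091/11 ≈ -3.6683e+5)
2369484/o = 2369484/(-4035091/11) = 2369484*(-11/4035091) = -26064324/4035091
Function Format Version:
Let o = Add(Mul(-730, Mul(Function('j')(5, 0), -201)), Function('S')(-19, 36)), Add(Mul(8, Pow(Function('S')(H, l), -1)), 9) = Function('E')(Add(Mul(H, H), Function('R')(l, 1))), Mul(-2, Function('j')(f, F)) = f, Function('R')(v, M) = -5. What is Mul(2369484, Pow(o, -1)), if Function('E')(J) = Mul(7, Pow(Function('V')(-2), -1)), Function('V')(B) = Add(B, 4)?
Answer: Rational(-26064324, 4035091) ≈ -6.4594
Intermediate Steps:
Function('V')(B) = Add(4, B)
Function('j')(f, F) = Mul(Rational(-1, 2), f)
Function('E')(J) = Rational(7, 2) (Function('E')(J) = Mul(7, Pow(Add(4, -2), -1)) = Mul(7, Pow(2, -1)) = Mul(7, Rational(1, 2)) = Rational(7, 2))
Function('S')(H, l) = Rational(-16, 11) (Function('S')(H, l) = Mul(8, Pow(Add(-9, Rational(7, 2)), -1)) = Mul(8, Pow(Rational(-11, 2), -1)) = Mul(8, Rational(-2, 11)) = Rational(-16, 11))
o = Rational(-4035091, 11) (o = Add(Mul(-730, Mul(Mul(Rational(-1, 2), 5), -201)), Rational(-16, 11)) = Add(Mul(-730, Mul(Rational(-5, 2), -201)), Rational(-16, 11)) = Add(Mul(-730, Rational(1005, 2)), Rational(-16, 11)) = Add(-366825, Rational(-16, 11)) = Rational(-4035091, 11) ≈ -3.6683e+5)
Mul(2369484, Pow(o, -1)) = Mul(2369484, Pow(Rational(-4035091, 11), -1)) = Mul(2369484, Rational(-11, 4035091)) = Rational(-26064324, 4035091)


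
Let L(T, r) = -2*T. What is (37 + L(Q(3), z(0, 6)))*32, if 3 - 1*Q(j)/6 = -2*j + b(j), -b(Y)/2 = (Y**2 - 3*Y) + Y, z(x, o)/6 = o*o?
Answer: -4576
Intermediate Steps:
z(x, o) = 6*o**2 (z(x, o) = 6*(o*o) = 6*o**2)
b(Y) = -2*Y**2 + 4*Y (b(Y) = -2*((Y**2 - 3*Y) + Y) = -2*(Y**2 - 2*Y) = -2*Y**2 + 4*Y)
Q(j) = 18 + 12*j - 12*j*(2 - j) (Q(j) = 18 - 6*(-2*j + 2*j*(2 - j)) = 18 + (12*j - 12*j*(2 - j)) = 18 + 12*j - 12*j*(2 - j))
(37 + L(Q(3), z(0, 6)))*32 = (37 - 2*(18 - 12*3 + 12*3**2))*32 = (37 - 2*(18 - 36 + 12*9))*32 = (37 - 2*(18 - 36 + 108))*32 = (37 - 2*90)*32 = (37 - 180)*32 = -143*32 = -4576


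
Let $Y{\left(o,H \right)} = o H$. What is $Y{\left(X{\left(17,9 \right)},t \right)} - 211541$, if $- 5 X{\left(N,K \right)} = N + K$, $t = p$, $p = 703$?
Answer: $- \frac{1075983}{5} \approx -2.152 \cdot 10^{5}$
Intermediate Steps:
$t = 703$
$X{\left(N,K \right)} = - \frac{K}{5} - \frac{N}{5}$ ($X{\left(N,K \right)} = - \frac{N + K}{5} = - \frac{K + N}{5} = - \frac{K}{5} - \frac{N}{5}$)
$Y{\left(o,H \right)} = H o$
$Y{\left(X{\left(17,9 \right)},t \right)} - 211541 = 703 \left(\left(- \frac{1}{5}\right) 9 - \frac{17}{5}\right) - 211541 = 703 \left(- \frac{9}{5} - \frac{17}{5}\right) - 211541 = 703 \left(- \frac{26}{5}\right) - 211541 = - \frac{18278}{5} - 211541 = - \frac{1075983}{5}$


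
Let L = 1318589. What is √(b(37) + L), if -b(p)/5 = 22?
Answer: √1318479 ≈ 1148.3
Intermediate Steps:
b(p) = -110 (b(p) = -5*22 = -110)
√(b(37) + L) = √(-110 + 1318589) = √1318479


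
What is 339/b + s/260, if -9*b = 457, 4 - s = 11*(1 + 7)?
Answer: -207912/29705 ≈ -6.9992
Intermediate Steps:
s = -84 (s = 4 - 11*(1 + 7) = 4 - 11*8 = 4 - 1*88 = 4 - 88 = -84)
b = -457/9 (b = -⅑*457 = -457/9 ≈ -50.778)
339/b + s/260 = 339/(-457/9) - 84/260 = 339*(-9/457) - 84*1/260 = -3051/457 - 21/65 = -207912/29705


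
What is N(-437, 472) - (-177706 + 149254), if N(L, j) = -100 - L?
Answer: 28789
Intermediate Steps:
N(-437, 472) - (-177706 + 149254) = (-100 - 1*(-437)) - (-177706 + 149254) = (-100 + 437) - 1*(-28452) = 337 + 28452 = 28789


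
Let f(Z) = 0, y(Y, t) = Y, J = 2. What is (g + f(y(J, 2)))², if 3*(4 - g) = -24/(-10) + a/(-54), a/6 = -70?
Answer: 6724/18225 ≈ 0.36894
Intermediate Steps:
a = -420 (a = 6*(-70) = -420)
g = 82/135 (g = 4 - (-24/(-10) - 420/(-54))/3 = 4 - (-24*(-⅒) - 420*(-1/54))/3 = 4 - (12/5 + 70/9)/3 = 4 - ⅓*458/45 = 4 - 458/135 = 82/135 ≈ 0.60741)
(g + f(y(J, 2)))² = (82/135 + 0)² = (82/135)² = 6724/18225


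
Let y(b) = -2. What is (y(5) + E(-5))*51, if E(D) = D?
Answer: -357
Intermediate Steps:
(y(5) + E(-5))*51 = (-2 - 5)*51 = -7*51 = -357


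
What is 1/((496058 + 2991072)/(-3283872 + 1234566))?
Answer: -1024653/1743565 ≈ -0.58768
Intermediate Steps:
1/((496058 + 2991072)/(-3283872 + 1234566)) = 1/(3487130/(-2049306)) = 1/(3487130*(-1/2049306)) = 1/(-1743565/1024653) = -1024653/1743565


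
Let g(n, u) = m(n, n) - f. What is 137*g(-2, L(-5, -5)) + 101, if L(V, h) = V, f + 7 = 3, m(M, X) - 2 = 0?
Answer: 923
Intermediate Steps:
m(M, X) = 2 (m(M, X) = 2 + 0 = 2)
f = -4 (f = -7 + 3 = -4)
g(n, u) = 6 (g(n, u) = 2 - 1*(-4) = 2 + 4 = 6)
137*g(-2, L(-5, -5)) + 101 = 137*6 + 101 = 822 + 101 = 923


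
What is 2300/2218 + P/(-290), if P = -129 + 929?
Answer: -55370/32161 ≈ -1.7217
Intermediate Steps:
P = 800
2300/2218 + P/(-290) = 2300/2218 + 800/(-290) = 2300*(1/2218) + 800*(-1/290) = 1150/1109 - 80/29 = -55370/32161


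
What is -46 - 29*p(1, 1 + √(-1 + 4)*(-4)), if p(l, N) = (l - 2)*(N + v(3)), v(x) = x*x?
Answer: 244 - 116*√3 ≈ 43.082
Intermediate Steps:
v(x) = x²
p(l, N) = (-2 + l)*(9 + N) (p(l, N) = (l - 2)*(N + 3²) = (-2 + l)*(N + 9) = (-2 + l)*(9 + N))
-46 - 29*p(1, 1 + √(-1 + 4)*(-4)) = -46 - 29*(-18 - 2*(1 + √(-1 + 4)*(-4)) + 9*1 + (1 + √(-1 + 4)*(-4))*1) = -46 - 29*(-18 - 2*(1 + √3*(-4)) + 9 + (1 + √3*(-4))*1) = -46 - 29*(-18 - 2*(1 - 4*√3) + 9 + (1 - 4*√3)*1) = -46 - 29*(-18 + (-2 + 8*√3) + 9 + (1 - 4*√3)) = -46 - 29*(-10 + 4*√3) = -46 + (290 - 116*√3) = 244 - 116*√3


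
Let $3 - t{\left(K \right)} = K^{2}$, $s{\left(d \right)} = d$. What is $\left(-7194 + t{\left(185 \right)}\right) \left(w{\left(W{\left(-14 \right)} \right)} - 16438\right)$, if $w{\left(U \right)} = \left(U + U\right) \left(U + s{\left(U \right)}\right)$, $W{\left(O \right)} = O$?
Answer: $648326064$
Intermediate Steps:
$t{\left(K \right)} = 3 - K^{2}$
$w{\left(U \right)} = 4 U^{2}$ ($w{\left(U \right)} = \left(U + U\right) \left(U + U\right) = 2 U 2 U = 4 U^{2}$)
$\left(-7194 + t{\left(185 \right)}\right) \left(w{\left(W{\left(-14 \right)} \right)} - 16438\right) = \left(-7194 + \left(3 - 185^{2}\right)\right) \left(4 \left(-14\right)^{2} - 16438\right) = \left(-7194 + \left(3 - 34225\right)\right) \left(4 \cdot 196 + \left(-19244 + 2806\right)\right) = \left(-7194 + \left(3 - 34225\right)\right) \left(784 - 16438\right) = \left(-7194 - 34222\right) \left(-15654\right) = \left(-41416\right) \left(-15654\right) = 648326064$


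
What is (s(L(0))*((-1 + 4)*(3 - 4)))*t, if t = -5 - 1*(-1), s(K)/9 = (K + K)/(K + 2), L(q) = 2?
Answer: 108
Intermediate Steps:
s(K) = 18*K/(2 + K) (s(K) = 9*((K + K)/(K + 2)) = 9*((2*K)/(2 + K)) = 9*(2*K/(2 + K)) = 18*K/(2 + K))
t = -4 (t = -5 + 1 = -4)
(s(L(0))*((-1 + 4)*(3 - 4)))*t = ((18*2/(2 + 2))*((-1 + 4)*(3 - 4)))*(-4) = ((18*2/4)*(3*(-1)))*(-4) = ((18*2*(¼))*(-3))*(-4) = (9*(-3))*(-4) = -27*(-4) = 108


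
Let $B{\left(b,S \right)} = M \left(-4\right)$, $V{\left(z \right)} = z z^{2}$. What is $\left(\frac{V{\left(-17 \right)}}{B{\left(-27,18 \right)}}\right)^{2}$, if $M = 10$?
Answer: $\frac{24137569}{1600} \approx 15086.0$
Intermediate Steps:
$V{\left(z \right)} = z^{3}$
$B{\left(b,S \right)} = -40$ ($B{\left(b,S \right)} = 10 \left(-4\right) = -40$)
$\left(\frac{V{\left(-17 \right)}}{B{\left(-27,18 \right)}}\right)^{2} = \left(\frac{\left(-17\right)^{3}}{-40}\right)^{2} = \left(\left(-4913\right) \left(- \frac{1}{40}\right)\right)^{2} = \left(\frac{4913}{40}\right)^{2} = \frac{24137569}{1600}$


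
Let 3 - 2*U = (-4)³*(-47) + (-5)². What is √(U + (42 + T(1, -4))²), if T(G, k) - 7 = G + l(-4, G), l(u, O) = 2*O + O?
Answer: √1294 ≈ 35.972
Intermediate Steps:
l(u, O) = 3*O
T(G, k) = 7 + 4*G (T(G, k) = 7 + (G + 3*G) = 7 + 4*G)
U = -1515 (U = 3/2 - ((-4)³*(-47) + (-5)²)/2 = 3/2 - (-64*(-47) + 25)/2 = 3/2 - (3008 + 25)/2 = 3/2 - ½*3033 = 3/2 - 3033/2 = -1515)
√(U + (42 + T(1, -4))²) = √(-1515 + (42 + (7 + 4*1))²) = √(-1515 + (42 + (7 + 4))²) = √(-1515 + (42 + 11)²) = √(-1515 + 53²) = √(-1515 + 2809) = √1294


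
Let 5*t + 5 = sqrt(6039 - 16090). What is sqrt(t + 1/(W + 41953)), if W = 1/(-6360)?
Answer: sqrt(-1779794780416545025 + 8187251142853287715*I*sqrt(19))/1334105395 ≈ 3.0884 + 3.2462*I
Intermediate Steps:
W = -1/6360 ≈ -0.00015723
t = -1 + 23*I*sqrt(19)/5 (t = -1 + sqrt(6039 - 16090)/5 = -1 + sqrt(-10051)/5 = -1 + (23*I*sqrt(19))/5 = -1 + 23*I*sqrt(19)/5 ≈ -1.0 + 20.051*I)
sqrt(t + 1/(W + 41953)) = sqrt((-1 + 23*I*sqrt(19)/5) + 1/(-1/6360 + 41953)) = sqrt((-1 + 23*I*sqrt(19)/5) + 1/(266821079/6360)) = sqrt((-1 + 23*I*sqrt(19)/5) + 6360/266821079) = sqrt(-266814719/266821079 + 23*I*sqrt(19)/5)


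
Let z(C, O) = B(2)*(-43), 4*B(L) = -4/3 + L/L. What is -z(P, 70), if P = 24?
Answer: -43/12 ≈ -3.5833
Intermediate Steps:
B(L) = -1/12 (B(L) = (-4/3 + L/L)/4 = (-4*⅓ + 1)/4 = (-4/3 + 1)/4 = (¼)*(-⅓) = -1/12)
z(C, O) = 43/12 (z(C, O) = -1/12*(-43) = 43/12)
-z(P, 70) = -1*43/12 = -43/12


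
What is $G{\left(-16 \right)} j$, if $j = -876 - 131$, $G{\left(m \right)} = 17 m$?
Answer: $273904$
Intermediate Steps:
$j = -1007$ ($j = -876 - 131 = -1007$)
$G{\left(-16 \right)} j = 17 \left(-16\right) \left(-1007\right) = \left(-272\right) \left(-1007\right) = 273904$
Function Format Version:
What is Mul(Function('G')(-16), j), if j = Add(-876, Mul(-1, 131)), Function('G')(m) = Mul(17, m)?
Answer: 273904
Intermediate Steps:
j = -1007 (j = Add(-876, -131) = -1007)
Mul(Function('G')(-16), j) = Mul(Mul(17, -16), -1007) = Mul(-272, -1007) = 273904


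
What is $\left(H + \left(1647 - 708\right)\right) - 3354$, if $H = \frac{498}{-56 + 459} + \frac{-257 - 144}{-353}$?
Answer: $- \frac{343218088}{142259} \approx -2412.6$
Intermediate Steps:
$H = \frac{337397}{142259}$ ($H = \frac{498}{403} - - \frac{401}{353} = 498 \cdot \frac{1}{403} + \frac{401}{353} = \frac{498}{403} + \frac{401}{353} = \frac{337397}{142259} \approx 2.3717$)
$\left(H + \left(1647 - 708\right)\right) - 3354 = \left(\frac{337397}{142259} + \left(1647 - 708\right)\right) - 3354 = \left(\frac{337397}{142259} + 939\right) - 3354 = \frac{133918598}{142259} - 3354 = - \frac{343218088}{142259}$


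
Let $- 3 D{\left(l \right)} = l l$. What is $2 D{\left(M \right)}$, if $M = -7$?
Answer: $- \frac{98}{3} \approx -32.667$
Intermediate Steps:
$D{\left(l \right)} = - \frac{l^{2}}{3}$ ($D{\left(l \right)} = - \frac{l l}{3} = - \frac{l^{2}}{3}$)
$2 D{\left(M \right)} = 2 \left(- \frac{\left(-7\right)^{2}}{3}\right) = 2 \left(\left(- \frac{1}{3}\right) 49\right) = 2 \left(- \frac{49}{3}\right) = - \frac{98}{3}$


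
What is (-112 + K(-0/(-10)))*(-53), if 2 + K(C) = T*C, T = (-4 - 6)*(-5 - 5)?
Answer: 6042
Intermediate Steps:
T = 100 (T = -10*(-10) = 100)
K(C) = -2 + 100*C
(-112 + K(-0/(-10)))*(-53) = (-112 + (-2 + 100*(-0/(-10))))*(-53) = (-112 + (-2 + 100*(-0*(-1)/10)))*(-53) = (-112 + (-2 + 100*(-1*0)))*(-53) = (-112 + (-2 + 100*0))*(-53) = (-112 + (-2 + 0))*(-53) = (-112 - 2)*(-53) = -114*(-53) = 6042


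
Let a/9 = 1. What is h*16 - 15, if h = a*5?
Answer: 705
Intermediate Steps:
a = 9 (a = 9*1 = 9)
h = 45 (h = 9*5 = 45)
h*16 - 15 = 45*16 - 15 = 720 - 15 = 705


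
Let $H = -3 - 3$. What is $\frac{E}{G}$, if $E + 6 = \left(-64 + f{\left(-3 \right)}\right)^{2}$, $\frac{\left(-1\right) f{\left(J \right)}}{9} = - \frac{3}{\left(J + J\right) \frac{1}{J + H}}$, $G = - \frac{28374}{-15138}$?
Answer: $\frac{5512755}{18916} \approx 291.43$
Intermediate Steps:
$H = -6$ ($H = -3 - 3 = -6$)
$G = \frac{4729}{2523}$ ($G = \left(-28374\right) \left(- \frac{1}{15138}\right) = \frac{4729}{2523} \approx 1.8744$)
$f{\left(J \right)} = \frac{27 \left(-6 + J\right)}{2 J}$ ($f{\left(J \right)} = - 9 \left(- \frac{3}{\left(J + J\right) \frac{1}{J - 6}}\right) = - 9 \left(- \frac{3}{2 J \frac{1}{-6 + J}}\right) = - 9 \left(- 3 \frac{-6 + J}{2 J}\right) = - 9 \left(- \frac{3 \left(-6 + J\right)}{2 J}\right) = \frac{27 \left(-6 + J\right)}{2 J}$)
$E = \frac{2185}{4}$ ($E = -6 + \left(-64 - \left(- \frac{27}{2} + \frac{81}{-3}\right)\right)^{2} = -6 + \left(-64 + \left(\frac{27}{2} - -27\right)\right)^{2} = -6 + \left(-64 + \left(\frac{27}{2} + 27\right)\right)^{2} = -6 + \left(-64 + \frac{81}{2}\right)^{2} = -6 + \left(- \frac{47}{2}\right)^{2} = -6 + \frac{2209}{4} = \frac{2185}{4} \approx 546.25$)
$\frac{E}{G} = \frac{2185}{4 \cdot \frac{4729}{2523}} = \frac{2185}{4} \cdot \frac{2523}{4729} = \frac{5512755}{18916}$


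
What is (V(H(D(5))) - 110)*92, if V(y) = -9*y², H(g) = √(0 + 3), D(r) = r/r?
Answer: -12604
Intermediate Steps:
D(r) = 1
H(g) = √3
(V(H(D(5))) - 110)*92 = (-9*(√3)² - 110)*92 = (-9*3 - 110)*92 = (-27 - 110)*92 = -137*92 = -12604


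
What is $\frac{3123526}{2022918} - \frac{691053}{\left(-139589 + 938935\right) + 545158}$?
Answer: $\frac{466941608075}{453303557112} \approx 1.0301$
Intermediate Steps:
$\frac{3123526}{2022918} - \frac{691053}{\left(-139589 + 938935\right) + 545158} = 3123526 \cdot \frac{1}{2022918} - \frac{691053}{799346 + 545158} = \frac{1561763}{1011459} - \frac{691053}{1344504} = \frac{1561763}{1011459} - \frac{230351}{448168} = \frac{466941608075}{453303557112}$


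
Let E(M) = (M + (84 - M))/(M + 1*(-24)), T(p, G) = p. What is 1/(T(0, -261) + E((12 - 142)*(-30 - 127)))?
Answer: 10193/42 ≈ 242.69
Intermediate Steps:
E(M) = 84/(-24 + M) (E(M) = 84/(M - 24) = 84/(-24 + M))
1/(T(0, -261) + E((12 - 142)*(-30 - 127))) = 1/(0 + 84/(-24 + (12 - 142)*(-30 - 127))) = 1/(0 + 84/(-24 - 130*(-157))) = 1/(0 + 84/(-24 + 20410)) = 1/(0 + 84/20386) = 1/(0 + 84*(1/20386)) = 1/(0 + 42/10193) = 1/(42/10193) = 10193/42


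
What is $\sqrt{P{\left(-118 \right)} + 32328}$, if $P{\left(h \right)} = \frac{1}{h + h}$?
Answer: $\frac{\sqrt{450135013}}{118} \approx 179.8$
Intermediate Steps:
$P{\left(h \right)} = \frac{1}{2 h}$
$\sqrt{P{\left(-118 \right)} + 32328} = \sqrt{\frac{1}{2 \left(-118\right)} + 32328} = \sqrt{\frac{1}{2} \left(- \frac{1}{118}\right) + 32328} = \sqrt{- \frac{1}{236} + 32328} = \sqrt{\frac{7629407}{236}} = \frac{\sqrt{450135013}}{118}$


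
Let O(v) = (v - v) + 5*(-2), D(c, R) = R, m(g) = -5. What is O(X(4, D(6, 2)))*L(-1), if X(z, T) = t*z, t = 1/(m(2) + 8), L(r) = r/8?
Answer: 5/4 ≈ 1.2500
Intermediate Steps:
L(r) = r/8 (L(r) = r*(⅛) = r/8)
t = ⅓ (t = 1/(-5 + 8) = 1/3 = ⅓ ≈ 0.33333)
X(z, T) = z/3
O(v) = -10 (O(v) = 0 - 10 = -10)
O(X(4, D(6, 2)))*L(-1) = -5*(-1)/4 = -10*(-⅛) = 5/4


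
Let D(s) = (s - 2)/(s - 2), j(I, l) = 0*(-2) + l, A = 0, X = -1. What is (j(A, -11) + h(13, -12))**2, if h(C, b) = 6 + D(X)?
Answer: 16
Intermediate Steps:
j(I, l) = l (j(I, l) = 0 + l = l)
D(s) = 1 (D(s) = (-2 + s)/(-2 + s) = 1)
h(C, b) = 7 (h(C, b) = 6 + 1 = 7)
(j(A, -11) + h(13, -12))**2 = (-11 + 7)**2 = (-4)**2 = 16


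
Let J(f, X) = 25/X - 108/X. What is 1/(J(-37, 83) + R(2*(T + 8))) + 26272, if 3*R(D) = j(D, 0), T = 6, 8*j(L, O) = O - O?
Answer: 26271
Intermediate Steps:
J(f, X) = -83/X
j(L, O) = 0 (j(L, O) = (O - O)/8 = (⅛)*0 = 0)
R(D) = 0 (R(D) = (⅓)*0 = 0)
1/(J(-37, 83) + R(2*(T + 8))) + 26272 = 1/(-83/83 + 0) + 26272 = 1/(-83*1/83 + 0) + 26272 = 1/(-1 + 0) + 26272 = 1/(-1) + 26272 = -1 + 26272 = 26271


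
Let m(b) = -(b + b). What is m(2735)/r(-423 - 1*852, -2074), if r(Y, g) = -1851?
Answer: 5470/1851 ≈ 2.9552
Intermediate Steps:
m(b) = -2*b
m(2735)/r(-423 - 1*852, -2074) = -2*2735/(-1851) = -5470*(-1/1851) = 5470/1851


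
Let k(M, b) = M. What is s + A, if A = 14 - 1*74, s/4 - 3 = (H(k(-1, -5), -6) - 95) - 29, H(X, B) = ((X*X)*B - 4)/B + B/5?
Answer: -8132/15 ≈ -542.13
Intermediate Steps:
H(X, B) = B/5 + (-4 + B*X²)/B (H(X, B) = (X²*B - 4)/B + B*(⅕) = (B*X² - 4)/B + B/5 = (-4 + B*X²)/B + B/5 = B/5 + (-4 + B*X²)/B)
s = -7232/15 (s = 12 + 4*((((-1)² - 4/(-6) + (⅕)*(-6)) - 95) - 29) = 12 + 4*(((1 - 4*(-⅙) - 6/5) - 95) - 29) = 12 + 4*(((1 + ⅔ - 6/5) - 95) - 29) = 12 + 4*((7/15 - 95) - 29) = 12 + 4*(-1418/15 - 29) = 12 + 4*(-1853/15) = 12 - 7412/15 = -7232/15 ≈ -482.13)
A = -60 (A = 14 - 74 = -60)
s + A = -7232/15 - 60 = -8132/15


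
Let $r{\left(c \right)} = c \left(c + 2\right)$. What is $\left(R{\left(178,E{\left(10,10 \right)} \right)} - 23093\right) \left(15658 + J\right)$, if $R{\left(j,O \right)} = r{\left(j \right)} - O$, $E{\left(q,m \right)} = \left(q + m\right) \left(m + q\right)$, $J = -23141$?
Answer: $-63957201$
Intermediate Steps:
$r{\left(c \right)} = c \left(2 + c\right)$
$E{\left(q,m \right)} = \left(m + q\right)^{2}$ ($E{\left(q,m \right)} = \left(m + q\right) \left(m + q\right) = \left(m + q\right)^{2}$)
$R{\left(j,O \right)} = - O + j \left(2 + j\right)$ ($R{\left(j,O \right)} = j \left(2 + j\right) - O = - O + j \left(2 + j\right)$)
$\left(R{\left(178,E{\left(10,10 \right)} \right)} - 23093\right) \left(15658 + J\right) = \left(\left(- \left(10 + 10\right)^{2} + 178 \left(2 + 178\right)\right) - 23093\right) \left(15658 - 23141\right) = \left(\left(- 20^{2} + 178 \cdot 180\right) - 23093\right) \left(-7483\right) = \left(\left(\left(-1\right) 400 + 32040\right) - 23093\right) \left(-7483\right) = \left(\left(-400 + 32040\right) - 23093\right) \left(-7483\right) = \left(31640 - 23093\right) \left(-7483\right) = 8547 \left(-7483\right) = -63957201$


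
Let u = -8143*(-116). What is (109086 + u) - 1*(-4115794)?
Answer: 5169468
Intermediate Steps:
u = 944588
(109086 + u) - 1*(-4115794) = (109086 + 944588) - 1*(-4115794) = 1053674 + 4115794 = 5169468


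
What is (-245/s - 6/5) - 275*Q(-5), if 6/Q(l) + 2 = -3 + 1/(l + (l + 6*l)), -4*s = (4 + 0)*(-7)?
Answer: 97873/335 ≈ 292.16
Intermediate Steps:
s = 7 (s = -(4 + 0)*(-7)/4 = -(-7) = -¼*(-28) = 7)
Q(l) = 6/(-5 + 1/(8*l)) (Q(l) = 6/(-2 + (-3 + 1/(l + (l + 6*l)))) = 6/(-2 + (-3 + 1/(l + 7*l))) = 6/(-2 + (-3 + 1/(8*l))) = 6/(-5 + 1/(8*l)))
(-245/s - 6/5) - 275*Q(-5) = (-245/7 - 6/5) - (-13200)*(-5)/(-1 + 40*(-5)) = (-245*⅐ - 6*⅕) - (-13200)*(-5)/(-1 - 200) = (-35 - 6/5) - (-13200)*(-5)/(-201) = -181/5 - (-13200)*(-5)*(-1)/201 = -181/5 - 275*(-80/67) = -181/5 + 22000/67 = 97873/335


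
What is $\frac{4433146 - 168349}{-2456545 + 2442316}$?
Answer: $- \frac{1421599}{4743} \approx -299.73$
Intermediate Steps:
$\frac{4433146 - 168349}{-2456545 + 2442316} = \frac{4433146 + \left(-812690 + 644341\right)}{-14229} = \left(4433146 - 168349\right) \left(- \frac{1}{14229}\right) = 4264797 \left(- \frac{1}{14229}\right) = - \frac{1421599}{4743}$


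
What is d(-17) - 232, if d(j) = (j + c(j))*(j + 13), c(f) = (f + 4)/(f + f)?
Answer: -2814/17 ≈ -165.53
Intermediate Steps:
c(f) = (4 + f)/(2*f) (c(f) = (4 + f)/((2*f)) = (4 + f)*(1/(2*f)) = (4 + f)/(2*f))
d(j) = (13 + j)*(j + (4 + j)/(2*j)) (d(j) = (j + (4 + j)/(2*j))*(j + 13) = (j + (4 + j)/(2*j))*(13 + j) = (13 + j)*(j + (4 + j)/(2*j)))
d(-17) - 232 = (17/2 + (-17)² + 26/(-17) + (27/2)*(-17)) - 232 = (17/2 + 289 + 26*(-1/17) - 459/2) - 232 = (17/2 + 289 - 26/17 - 459/2) - 232 = 1130/17 - 232 = -2814/17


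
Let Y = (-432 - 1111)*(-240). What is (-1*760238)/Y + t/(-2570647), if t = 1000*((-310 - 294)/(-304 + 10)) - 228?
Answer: -15965669138379/7774356309160 ≈ -2.0536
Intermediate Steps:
Y = 370320 (Y = -1543*(-240) = 370320)
t = 268484/147 (t = 1000*(-604/(-294)) - 228 = 1000*(-604*(-1/294)) - 228 = 1000*(302/147) - 228 = 302000/147 - 228 = 268484/147 ≈ 1826.4)
(-1*760238)/Y + t/(-2570647) = -1*760238/370320 + (268484/147)/(-2570647) = -760238*1/370320 + (268484/147)*(-1/2570647) = -380119/185160 - 268484/377885109 = -15965669138379/7774356309160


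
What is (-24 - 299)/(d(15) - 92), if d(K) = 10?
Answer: 323/82 ≈ 3.9390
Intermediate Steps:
(-24 - 299)/(d(15) - 92) = (-24 - 299)/(10 - 92) = -323/(-82) = -323*(-1/82) = 323/82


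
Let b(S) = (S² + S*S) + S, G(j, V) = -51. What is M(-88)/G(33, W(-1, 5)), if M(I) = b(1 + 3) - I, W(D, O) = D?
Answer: -124/51 ≈ -2.4314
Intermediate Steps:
b(S) = S + 2*S² (b(S) = (S² + S²) + S = 2*S² + S = S + 2*S²)
M(I) = 36 - I (M(I) = (1 + 3)*(1 + 2*(1 + 3)) - I = 4*(1 + 2*4) - I = 4*(1 + 8) - I = 4*9 - I = 36 - I)
M(-88)/G(33, W(-1, 5)) = (36 - 1*(-88))/(-51) = (36 + 88)*(-1/51) = 124*(-1/51) = -124/51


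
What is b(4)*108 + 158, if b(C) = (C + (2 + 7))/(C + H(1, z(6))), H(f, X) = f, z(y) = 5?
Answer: 2194/5 ≈ 438.80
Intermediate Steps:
b(C) = (9 + C)/(1 + C) (b(C) = (C + (2 + 7))/(C + 1) = (C + 9)/(1 + C) = (9 + C)/(1 + C))
b(4)*108 + 158 = ((9 + 4)/(1 + 4))*108 + 158 = (13/5)*108 + 158 = 1404/5 + 158 = 2194/5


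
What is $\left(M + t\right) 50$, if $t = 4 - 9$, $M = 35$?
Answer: $1500$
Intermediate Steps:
$t = -5$ ($t = 4 - 9 = -5$)
$\left(M + t\right) 50 = \left(35 - 5\right) 50 = 30 \cdot 50 = 1500$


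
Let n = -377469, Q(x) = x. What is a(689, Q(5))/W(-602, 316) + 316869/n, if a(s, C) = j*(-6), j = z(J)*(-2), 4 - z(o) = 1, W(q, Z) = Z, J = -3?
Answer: -7211810/9940017 ≈ -0.72553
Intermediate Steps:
z(o) = 3 (z(o) = 4 - 1*1 = 4 - 1 = 3)
j = -6 (j = 3*(-2) = -6)
a(s, C) = 36 (a(s, C) = -6*(-6) = 36)
a(689, Q(5))/W(-602, 316) + 316869/n = 36/316 + 316869/(-377469) = 36*(1/316) + 316869*(-1/377469) = 9/79 - 105623/125823 = -7211810/9940017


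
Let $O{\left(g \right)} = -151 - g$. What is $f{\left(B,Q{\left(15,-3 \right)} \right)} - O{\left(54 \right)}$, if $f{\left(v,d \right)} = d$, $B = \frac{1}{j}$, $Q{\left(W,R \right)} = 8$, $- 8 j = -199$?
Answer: $213$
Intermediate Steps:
$j = \frac{199}{8}$ ($j = \left(- \frac{1}{8}\right) \left(-199\right) = \frac{199}{8} \approx 24.875$)
$B = \frac{8}{199}$ ($B = \frac{1}{\frac{199}{8}} = \frac{8}{199} \approx 0.040201$)
$f{\left(B,Q{\left(15,-3 \right)} \right)} - O{\left(54 \right)} = 8 - \left(-151 - 54\right) = 8 - -205 = 8 + 205 = 213$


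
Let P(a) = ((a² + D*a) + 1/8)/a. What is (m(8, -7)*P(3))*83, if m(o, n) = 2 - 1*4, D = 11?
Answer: -27971/12 ≈ -2330.9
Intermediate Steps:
m(o, n) = -2 (m(o, n) = 2 - 4 = -2)
P(a) = (⅛ + a² + 11*a)/a (P(a) = ((a² + 11*a) + 1/8)/a = ((a² + 11*a) + ⅛)/a = (⅛ + a² + 11*a)/a)
(m(8, -7)*P(3))*83 = -2*(11 + 3 + (⅛)/3)*83 = -2*(11 + 3 + (⅛)*(⅓))*83 = -2*(11 + 3 + 1/24)*83 = -2*337/24*83 = -337/12*83 = -27971/12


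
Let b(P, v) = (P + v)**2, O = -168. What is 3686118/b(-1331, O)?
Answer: 3686118/2247001 ≈ 1.6405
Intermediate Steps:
3686118/b(-1331, O) = 3686118/((-1331 - 168)**2) = 3686118/((-1499)**2) = 3686118/2247001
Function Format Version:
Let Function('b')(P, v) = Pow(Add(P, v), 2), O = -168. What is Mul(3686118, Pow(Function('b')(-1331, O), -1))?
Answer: Rational(3686118, 2247001) ≈ 1.6405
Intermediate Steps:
Mul(3686118, Pow(Function('b')(-1331, O), -1)) = Mul(3686118, Pow(Pow(Add(-1331, -168), 2), -1)) = Mul(3686118, Pow(Pow(-1499, 2), -1)) = Mul(3686118, Pow(2247001, -1)) = Mul(3686118, Rational(1, 2247001)) = Rational(3686118, 2247001)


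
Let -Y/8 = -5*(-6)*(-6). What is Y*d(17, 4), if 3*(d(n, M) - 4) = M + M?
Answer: 9600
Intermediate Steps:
d(n, M) = 4 + 2*M/3 (d(n, M) = 4 + (M + M)/3 = 4 + (2*M)/3 = 4 + 2*M/3)
Y = 1440 (Y = -8*(-5*(-6))*(-6) = -240*(-6) = -8*(-180) = 1440)
Y*d(17, 4) = 1440*(4 + (2/3)*4) = 1440*(4 + 8/3) = 1440*(20/3) = 9600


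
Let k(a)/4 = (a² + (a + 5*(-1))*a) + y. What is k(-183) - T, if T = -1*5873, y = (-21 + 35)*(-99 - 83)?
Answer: 267253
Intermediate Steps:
y = -2548 (y = 14*(-182) = -2548)
T = -5873
k(a) = -10192 + 4*a² + 4*a*(-5 + a) (k(a) = 4*((a² + (a + 5*(-1))*a) - 2548) = 4*((a² + (a - 5)*a) - 2548) = 4*((a² + (-5 + a)*a) - 2548) = 4*((a² + a*(-5 + a)) - 2548) = 4*(-2548 + a² + a*(-5 + a)) = -10192 + 4*a² + 4*a*(-5 + a))
k(-183) - T = (-10192 - 20*(-183) + 8*(-183)²) - 1*(-5873) = (-10192 + 3660 + 8*33489) + 5873 = (-10192 + 3660 + 267912) + 5873 = 261380 + 5873 = 267253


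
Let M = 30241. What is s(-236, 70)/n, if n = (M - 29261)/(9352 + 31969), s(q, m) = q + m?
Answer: -489949/70 ≈ -6999.3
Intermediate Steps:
s(q, m) = m + q
n = 140/5903 (n = (30241 - 29261)/(9352 + 31969) = 980/41321 = 980*(1/41321) = 140/5903 ≈ 0.023717)
s(-236, 70)/n = (70 - 236)/(140/5903) = -166*5903/140 = -489949/70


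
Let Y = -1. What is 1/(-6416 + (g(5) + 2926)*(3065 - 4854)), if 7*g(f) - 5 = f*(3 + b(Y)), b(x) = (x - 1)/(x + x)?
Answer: -7/36731935 ≈ -1.9057e-7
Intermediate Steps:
b(x) = (-1 + x)/(2*x) (b(x) = (-1 + x)/((2*x)) = (-1 + x)*(1/(2*x)) = (-1 + x)/(2*x))
g(f) = 5/7 + 4*f/7 (g(f) = 5/7 + (f*(3 + (½)*(-1 - 1)/(-1)))/7 = 5/7 + (f*(3 + (½)*(-1)*(-2)))/7 = 5/7 + (f*(3 + 1))/7 = 5/7 + (f*4)/7 = 5/7 + (4*f)/7 = 5/7 + 4*f/7)
1/(-6416 + (g(5) + 2926)*(3065 - 4854)) = 1/(-6416 + ((5/7 + (4/7)*5) + 2926)*(3065 - 4854)) = 1/(-6416 + ((5/7 + 20/7) + 2926)*(-1789)) = 1/(-6416 + (25/7 + 2926)*(-1789)) = 1/(-6416 + (20507/7)*(-1789)) = 1/(-6416 - 36687023/7) = 1/(-36731935/7) = -7/36731935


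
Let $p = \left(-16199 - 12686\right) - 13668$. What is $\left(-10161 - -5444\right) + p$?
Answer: $-47270$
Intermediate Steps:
$p = -42553$ ($p = -28885 - 13668 = -42553$)
$\left(-10161 - -5444\right) + p = \left(-10161 - -5444\right) - 42553 = \left(-10161 + 5444\right) - 42553 = -4717 - 42553 = -47270$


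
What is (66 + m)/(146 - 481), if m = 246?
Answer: -312/335 ≈ -0.93134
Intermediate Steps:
(66 + m)/(146 - 481) = (66 + 246)/(146 - 481) = 312/(-335) = 312*(-1/335) = -312/335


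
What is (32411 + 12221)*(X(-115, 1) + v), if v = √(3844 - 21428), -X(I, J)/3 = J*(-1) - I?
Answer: -15264144 + 178528*I*√1099 ≈ -1.5264e+7 + 5.9184e+6*I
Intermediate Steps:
X(I, J) = 3*I + 3*J (X(I, J) = -3*(J*(-1) - I) = -3*(-J - I) = -3*(-I - J) = 3*I + 3*J)
v = 4*I*√1099 (v = √(-17584) = 4*I*√1099 ≈ 132.6*I)
(32411 + 12221)*(X(-115, 1) + v) = (32411 + 12221)*((3*(-115) + 3*1) + 4*I*√1099) = 44632*((-345 + 3) + 4*I*√1099) = 44632*(-342 + 4*I*√1099) = -15264144 + 178528*I*√1099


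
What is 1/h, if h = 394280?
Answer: 1/394280 ≈ 2.5363e-6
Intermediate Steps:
1/h = 1/394280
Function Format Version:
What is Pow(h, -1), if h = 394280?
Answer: Rational(1, 394280) ≈ 2.5363e-6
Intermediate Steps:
Pow(h, -1) = Pow(394280, -1) = Rational(1, 394280)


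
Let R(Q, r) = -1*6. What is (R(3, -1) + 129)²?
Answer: 15129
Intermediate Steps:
R(Q, r) = -6
(R(3, -1) + 129)² = (-6 + 129)² = 123² = 15129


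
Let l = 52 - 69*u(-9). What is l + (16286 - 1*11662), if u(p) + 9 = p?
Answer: 5918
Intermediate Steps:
u(p) = -9 + p
l = 1294 (l = 52 - 69*(-9 - 9) = 52 - 69*(-18) = 52 + 1242 = 1294)
l + (16286 - 1*11662) = 1294 + (16286 - 1*11662) = 1294 + (16286 - 11662) = 1294 + 4624 = 5918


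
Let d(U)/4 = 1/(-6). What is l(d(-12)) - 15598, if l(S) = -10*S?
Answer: -46774/3 ≈ -15591.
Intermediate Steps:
d(U) = -⅔ (d(U) = 4/(-6) = 4*(-⅙) = -⅔)
l(d(-12)) - 15598 = -10*(-⅔) - 15598 = 20/3 - 15598 = -46774/3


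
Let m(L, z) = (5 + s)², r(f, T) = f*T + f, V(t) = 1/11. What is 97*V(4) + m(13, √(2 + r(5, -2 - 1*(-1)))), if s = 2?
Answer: 636/11 ≈ 57.818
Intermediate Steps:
V(t) = 1/11
r(f, T) = f + T*f (r(f, T) = T*f + f = f + T*f)
m(L, z) = 49 (m(L, z) = (5 + 2)² = 7² = 49)
97*V(4) + m(13, √(2 + r(5, -2 - 1*(-1)))) = 97*(1/11) + 49 = 97/11 + 49 = 636/11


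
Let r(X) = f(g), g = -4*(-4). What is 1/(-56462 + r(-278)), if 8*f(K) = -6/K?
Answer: -64/3613571 ≈ -1.7711e-5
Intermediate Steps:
g = 16
f(K) = -3/(4*K) (f(K) = (-6/K)/8 = -3/(4*K))
r(X) = -3/64 (r(X) = -¾/16 = -¾*1/16 = -3/64)
1/(-56462 + r(-278)) = 1/(-56462 - 3/64) = 1/(-3613571/64) = -64/3613571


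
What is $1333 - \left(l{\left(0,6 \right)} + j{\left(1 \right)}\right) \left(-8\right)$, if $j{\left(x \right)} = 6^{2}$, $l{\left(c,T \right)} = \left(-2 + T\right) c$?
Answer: $1621$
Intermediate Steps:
$l{\left(c,T \right)} = c \left(-2 + T\right)$
$j{\left(x \right)} = 36$
$1333 - \left(l{\left(0,6 \right)} + j{\left(1 \right)}\right) \left(-8\right) = 1333 - \left(0 \left(-2 + 6\right) + 36\right) \left(-8\right) = 1333 - \left(0 \cdot 4 + 36\right) \left(-8\right) = 1333 - \left(0 + 36\right) \left(-8\right) = 1333 - 36 \left(-8\right) = 1333 - -288 = 1333 + 288 = 1621$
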